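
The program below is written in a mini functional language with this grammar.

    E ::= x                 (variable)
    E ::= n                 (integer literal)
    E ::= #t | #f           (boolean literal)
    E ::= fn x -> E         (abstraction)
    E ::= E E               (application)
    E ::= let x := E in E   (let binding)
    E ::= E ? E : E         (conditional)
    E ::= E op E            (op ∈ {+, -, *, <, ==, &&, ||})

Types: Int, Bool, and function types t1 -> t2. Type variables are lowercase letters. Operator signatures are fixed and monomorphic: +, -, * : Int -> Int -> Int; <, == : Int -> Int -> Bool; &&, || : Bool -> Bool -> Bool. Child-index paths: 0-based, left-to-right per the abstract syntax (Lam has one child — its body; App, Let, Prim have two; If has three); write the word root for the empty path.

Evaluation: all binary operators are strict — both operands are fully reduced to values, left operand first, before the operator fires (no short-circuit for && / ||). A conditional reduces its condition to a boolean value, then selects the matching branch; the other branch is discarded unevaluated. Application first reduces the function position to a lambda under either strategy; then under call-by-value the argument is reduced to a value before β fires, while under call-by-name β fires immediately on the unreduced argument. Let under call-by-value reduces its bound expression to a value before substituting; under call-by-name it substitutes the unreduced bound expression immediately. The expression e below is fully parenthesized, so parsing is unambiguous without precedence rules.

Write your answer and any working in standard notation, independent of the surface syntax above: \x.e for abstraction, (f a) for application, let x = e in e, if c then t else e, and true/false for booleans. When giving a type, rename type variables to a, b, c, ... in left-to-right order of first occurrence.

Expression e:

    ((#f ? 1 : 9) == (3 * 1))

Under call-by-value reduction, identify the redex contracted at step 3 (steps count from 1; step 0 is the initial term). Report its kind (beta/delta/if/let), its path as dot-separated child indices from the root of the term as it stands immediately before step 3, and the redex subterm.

Working:
step 0: ((if false then 1 else 9) == (3 * 1))
step 1: [if@0] (9 == (3 * 1))
step 2: [delta@1] (9 == 3)
step 3: [delta@root] false

Answer: delta at root : (9 == 3)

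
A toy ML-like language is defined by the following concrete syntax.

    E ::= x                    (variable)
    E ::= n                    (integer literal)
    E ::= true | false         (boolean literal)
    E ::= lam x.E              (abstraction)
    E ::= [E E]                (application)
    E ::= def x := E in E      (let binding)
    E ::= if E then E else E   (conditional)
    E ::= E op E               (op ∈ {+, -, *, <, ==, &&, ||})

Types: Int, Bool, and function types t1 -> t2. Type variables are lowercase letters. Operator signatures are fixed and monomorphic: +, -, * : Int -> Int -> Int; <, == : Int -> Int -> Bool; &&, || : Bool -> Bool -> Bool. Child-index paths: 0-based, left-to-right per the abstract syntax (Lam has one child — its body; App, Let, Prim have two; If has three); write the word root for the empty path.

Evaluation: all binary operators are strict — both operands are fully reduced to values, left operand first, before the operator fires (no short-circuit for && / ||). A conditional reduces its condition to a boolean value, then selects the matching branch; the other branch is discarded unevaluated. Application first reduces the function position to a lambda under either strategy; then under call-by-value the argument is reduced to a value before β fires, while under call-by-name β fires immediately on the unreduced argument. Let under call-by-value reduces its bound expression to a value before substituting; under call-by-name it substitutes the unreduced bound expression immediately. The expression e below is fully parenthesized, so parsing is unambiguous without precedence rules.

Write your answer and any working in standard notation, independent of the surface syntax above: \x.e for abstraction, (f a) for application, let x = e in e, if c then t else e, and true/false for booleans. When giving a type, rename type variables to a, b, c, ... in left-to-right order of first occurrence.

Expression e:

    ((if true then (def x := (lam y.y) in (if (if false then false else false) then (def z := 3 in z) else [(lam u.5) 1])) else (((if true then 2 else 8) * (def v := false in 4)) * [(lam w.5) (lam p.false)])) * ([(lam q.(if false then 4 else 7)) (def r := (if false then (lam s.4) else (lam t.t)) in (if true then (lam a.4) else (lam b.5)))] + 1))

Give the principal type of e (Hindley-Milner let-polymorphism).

Trace:
  unify Bool ~ Bool
y : a
\y._ : a -> a
let x : forall. a -> a
  unify Bool ~ Bool
  unify Bool ~ Bool
  unify Bool ~ Bool
let z : Int
z : Int
\u._ : b -> Int
  unify b -> Int ~ Int -> c
  unify b ~ Int
  unify Int ~ c
_ _ : Int
  unify Int ~ Int
  unify Bool ~ Bool
  unify Int ~ Int
  unify Int ~ Int
let v : Bool
  unify Int ~ Int
  unify Int ~ Int
\w._ : d -> Int
\p._ : e -> Bool
  unify d -> Int ~ (e -> Bool) -> f
  unify d ~ e -> Bool
  unify Int ~ f
_ _ : Int
  unify Int ~ Int
  unify Int ~ Int
  unify Int ~ Int
  unify Bool ~ Bool
  unify Int ~ Int
\q._ : g -> Int
  unify Bool ~ Bool
\s._ : h -> Int
t : i
\t._ : i -> i
  unify h -> Int ~ i -> i
  unify h ~ i
  unify Int ~ i
let r : Int -> Int
  unify Bool ~ Bool
\a._ : j -> Int
\b._ : k -> Int
  unify j -> Int ~ k -> Int
  unify j ~ k
  unify Int ~ Int
  unify g -> Int ~ (k -> Int) -> l
  unify g ~ k -> Int
  unify Int ~ l
_ _ : Int
  unify Int ~ Int
  unify Int ~ Int
  unify Int ~ Int

Answer: Int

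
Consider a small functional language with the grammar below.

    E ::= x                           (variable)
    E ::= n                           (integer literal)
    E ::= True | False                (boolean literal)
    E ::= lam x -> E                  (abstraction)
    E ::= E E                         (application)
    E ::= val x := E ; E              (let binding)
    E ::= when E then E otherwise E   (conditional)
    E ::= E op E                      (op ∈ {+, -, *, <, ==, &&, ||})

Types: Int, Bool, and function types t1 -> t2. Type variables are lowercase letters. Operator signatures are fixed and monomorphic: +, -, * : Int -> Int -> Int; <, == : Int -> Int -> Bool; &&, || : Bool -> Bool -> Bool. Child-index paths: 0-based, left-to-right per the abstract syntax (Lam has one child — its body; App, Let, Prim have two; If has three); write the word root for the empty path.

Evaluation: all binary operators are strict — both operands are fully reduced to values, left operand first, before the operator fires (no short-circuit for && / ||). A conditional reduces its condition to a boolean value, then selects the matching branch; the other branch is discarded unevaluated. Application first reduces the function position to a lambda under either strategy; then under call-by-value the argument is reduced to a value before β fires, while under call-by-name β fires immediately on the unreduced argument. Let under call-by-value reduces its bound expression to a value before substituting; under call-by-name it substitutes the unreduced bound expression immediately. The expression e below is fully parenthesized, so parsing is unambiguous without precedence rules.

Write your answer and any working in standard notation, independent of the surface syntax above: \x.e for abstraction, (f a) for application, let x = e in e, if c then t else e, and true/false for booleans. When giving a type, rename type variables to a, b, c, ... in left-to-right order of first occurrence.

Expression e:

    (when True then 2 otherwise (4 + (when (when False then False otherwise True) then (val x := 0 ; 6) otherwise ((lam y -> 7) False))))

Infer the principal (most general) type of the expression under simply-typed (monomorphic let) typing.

Working:
  unify Bool ~ Bool
  unify Int ~ Int
  unify Bool ~ Bool
  unify Bool ~ Bool
  unify Bool ~ Bool
let x : Int
\y._ : a -> Int
  unify a -> Int ~ Bool -> b
  unify a ~ Bool
  unify Int ~ b
_ _ : Int
  unify Int ~ Int
  unify Int ~ Int
  unify Int ~ Int

Answer: Int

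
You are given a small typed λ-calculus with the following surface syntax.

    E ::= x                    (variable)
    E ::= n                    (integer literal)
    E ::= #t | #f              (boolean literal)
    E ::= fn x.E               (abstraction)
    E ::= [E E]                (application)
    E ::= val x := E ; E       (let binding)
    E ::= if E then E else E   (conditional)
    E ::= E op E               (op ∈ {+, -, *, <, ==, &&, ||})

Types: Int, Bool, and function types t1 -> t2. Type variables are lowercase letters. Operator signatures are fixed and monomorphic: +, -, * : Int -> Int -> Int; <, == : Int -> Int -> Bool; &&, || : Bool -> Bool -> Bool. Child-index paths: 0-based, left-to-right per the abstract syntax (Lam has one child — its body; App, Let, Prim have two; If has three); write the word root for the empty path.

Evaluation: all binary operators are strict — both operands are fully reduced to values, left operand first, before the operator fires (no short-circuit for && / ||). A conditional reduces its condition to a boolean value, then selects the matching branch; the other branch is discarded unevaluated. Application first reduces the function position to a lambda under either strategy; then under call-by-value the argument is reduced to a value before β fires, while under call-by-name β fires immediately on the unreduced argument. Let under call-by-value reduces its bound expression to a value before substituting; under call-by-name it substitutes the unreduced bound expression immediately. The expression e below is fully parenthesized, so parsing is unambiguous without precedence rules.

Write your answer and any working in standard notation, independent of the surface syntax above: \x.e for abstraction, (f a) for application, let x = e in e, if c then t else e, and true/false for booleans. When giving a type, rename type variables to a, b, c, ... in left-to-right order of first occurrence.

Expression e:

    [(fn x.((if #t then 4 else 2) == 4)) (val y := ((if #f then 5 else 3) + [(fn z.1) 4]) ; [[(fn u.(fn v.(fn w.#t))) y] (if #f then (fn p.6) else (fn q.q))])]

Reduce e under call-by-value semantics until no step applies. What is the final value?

Working:
step 0: ((\x.((if true then 4 else 2) == 4)) (let y = ((if false then 5 else 3) + ((\z.1) 4)) in (((\u.(\v.(\w.true))) y) (if false then (\p.6) else (\q.q)))))
step 1: [if@1.0.0] ((\x.((if true then 4 else 2) == 4)) (let y = (3 + ((\z.1) 4)) in (((\u.(\v.(\w.true))) y) (if false then (\p.6) else (\q.q)))))
step 2: [beta@1.0.1] ((\x.((if true then 4 else 2) == 4)) (let y = (3 + 1) in (((\u.(\v.(\w.true))) y) (if false then (\p.6) else (\q.q)))))
step 3: [delta@1.0] ((\x.((if true then 4 else 2) == 4)) (let y = 4 in (((\u.(\v.(\w.true))) y) (if false then (\p.6) else (\q.q)))))
step 4: [let@1] ((\x.((if true then 4 else 2) == 4)) (((\u.(\v.(\w.true))) 4) (if false then (\p.6) else (\q.q))))
step 5: [beta@1.0] ((\x.((if true then 4 else 2) == 4)) ((\v.(\w.true)) (if false then (\p.6) else (\q.q))))
step 6: [if@1.1] ((\x.((if true then 4 else 2) == 4)) ((\v.(\w.true)) (\q.q)))
step 7: [beta@1] ((\x.((if true then 4 else 2) == 4)) (\w.true))
step 8: [beta@root] ((if true then 4 else 2) == 4)
step 9: [if@0] (4 == 4)
step 10: [delta@root] true

Answer: true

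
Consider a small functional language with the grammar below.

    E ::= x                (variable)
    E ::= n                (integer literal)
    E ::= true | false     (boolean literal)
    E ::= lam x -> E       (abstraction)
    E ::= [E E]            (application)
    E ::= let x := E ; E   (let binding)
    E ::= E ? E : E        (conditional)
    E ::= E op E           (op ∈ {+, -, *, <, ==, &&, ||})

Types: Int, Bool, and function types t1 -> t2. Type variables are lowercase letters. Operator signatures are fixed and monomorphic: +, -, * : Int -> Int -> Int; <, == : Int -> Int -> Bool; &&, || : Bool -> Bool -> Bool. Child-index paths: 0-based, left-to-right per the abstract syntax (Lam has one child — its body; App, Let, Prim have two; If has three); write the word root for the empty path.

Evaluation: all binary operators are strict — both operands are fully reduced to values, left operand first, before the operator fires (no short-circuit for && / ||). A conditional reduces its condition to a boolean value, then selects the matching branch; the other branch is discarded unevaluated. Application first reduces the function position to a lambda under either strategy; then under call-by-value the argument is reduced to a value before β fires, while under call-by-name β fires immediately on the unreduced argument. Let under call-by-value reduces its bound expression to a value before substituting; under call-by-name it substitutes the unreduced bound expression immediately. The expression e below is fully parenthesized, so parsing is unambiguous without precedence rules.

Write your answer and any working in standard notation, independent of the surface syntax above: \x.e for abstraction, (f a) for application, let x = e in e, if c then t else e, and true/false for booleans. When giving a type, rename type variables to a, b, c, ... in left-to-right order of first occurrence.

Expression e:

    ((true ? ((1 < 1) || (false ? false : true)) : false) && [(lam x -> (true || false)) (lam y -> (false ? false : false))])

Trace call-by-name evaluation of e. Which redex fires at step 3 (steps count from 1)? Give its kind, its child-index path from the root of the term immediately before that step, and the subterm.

Answer: if at 0.1 : (if false then false else true)

Working:
step 0: ((if true then ((1 < 1) || (if false then false else true)) else false) && ((\x.(true || false)) (\y.(if false then false else false))))
step 1: [if@0] (((1 < 1) || (if false then false else true)) && ((\x.(true || false)) (\y.(if false then false else false))))
step 2: [delta@0.0] ((false || (if false then false else true)) && ((\x.(true || false)) (\y.(if false then false else false))))
step 3: [if@0.1] ((false || true) && ((\x.(true || false)) (\y.(if false then false else false))))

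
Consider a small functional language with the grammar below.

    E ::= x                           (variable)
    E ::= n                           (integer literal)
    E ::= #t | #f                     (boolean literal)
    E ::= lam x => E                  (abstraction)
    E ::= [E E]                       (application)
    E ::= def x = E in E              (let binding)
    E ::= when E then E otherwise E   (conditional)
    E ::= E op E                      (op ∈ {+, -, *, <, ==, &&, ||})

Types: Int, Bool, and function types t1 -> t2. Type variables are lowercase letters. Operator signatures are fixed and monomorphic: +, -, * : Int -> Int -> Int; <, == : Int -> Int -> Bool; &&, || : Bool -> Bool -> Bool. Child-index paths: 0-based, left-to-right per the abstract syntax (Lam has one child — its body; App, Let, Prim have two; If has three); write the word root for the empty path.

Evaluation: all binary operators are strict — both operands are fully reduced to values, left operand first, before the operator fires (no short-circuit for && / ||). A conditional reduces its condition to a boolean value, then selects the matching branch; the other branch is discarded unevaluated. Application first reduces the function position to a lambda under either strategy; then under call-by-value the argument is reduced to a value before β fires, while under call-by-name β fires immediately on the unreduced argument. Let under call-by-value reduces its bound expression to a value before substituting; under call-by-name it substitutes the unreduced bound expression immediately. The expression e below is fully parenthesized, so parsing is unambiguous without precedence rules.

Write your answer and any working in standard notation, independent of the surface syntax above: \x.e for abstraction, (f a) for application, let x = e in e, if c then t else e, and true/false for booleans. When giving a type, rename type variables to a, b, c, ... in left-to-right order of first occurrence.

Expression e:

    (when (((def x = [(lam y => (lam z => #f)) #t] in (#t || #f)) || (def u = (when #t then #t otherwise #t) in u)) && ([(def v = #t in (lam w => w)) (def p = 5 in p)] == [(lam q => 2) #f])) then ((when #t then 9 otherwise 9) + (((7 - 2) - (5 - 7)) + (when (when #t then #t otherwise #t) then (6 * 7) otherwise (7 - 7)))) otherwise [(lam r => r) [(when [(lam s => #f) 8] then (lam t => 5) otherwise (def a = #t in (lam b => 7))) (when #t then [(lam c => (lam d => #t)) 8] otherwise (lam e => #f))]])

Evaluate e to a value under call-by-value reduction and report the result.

Answer: 7

Trace:
step 0: (if (((let x = ((\y.(\z.false)) true) in (true || false)) || (let u = (if true then true else true) in u)) && (((let v = true in (\w.w)) (let p = 5 in p)) == ((\q.2) false))) then ((if true then 9 else 9) + (((7 - 2) - (5 - 7)) + (if (if true then true else true) then (6 * 7) else (7 - 7)))) else ((\r.r) ((if ((\s.false) 8) then (\t.5) else (let a = true in (\b.7))) (if true then ((\c.(\d.true)) 8) else (\e.false)))))
step 1: [beta@0.0.0.0] (if (((let x = (\z.false) in (true || false)) || (let u = (if true then true else true) in u)) && (((let v = true in (\w.w)) (let p = 5 in p)) == ((\q.2) false))) then ((if true then 9 else 9) + (((7 - 2) - (5 - 7)) + (if (if true then true else true) then (6 * 7) else (7 - 7)))) else ((\r.r) ((if ((\s.false) 8) then (\t.5) else (let a = true in (\b.7))) (if true then ((\c.(\d.true)) 8) else (\e.false)))))
step 2: [let@0.0.0] (if (((true || false) || (let u = (if true then true else true) in u)) && (((let v = true in (\w.w)) (let p = 5 in p)) == ((\q.2) false))) then ((if true then 9 else 9) + (((7 - 2) - (5 - 7)) + (if (if true then true else true) then (6 * 7) else (7 - 7)))) else ((\r.r) ((if ((\s.false) 8) then (\t.5) else (let a = true in (\b.7))) (if true then ((\c.(\d.true)) 8) else (\e.false)))))
step 3: [delta@0.0.0] (if ((true || (let u = (if true then true else true) in u)) && (((let v = true in (\w.w)) (let p = 5 in p)) == ((\q.2) false))) then ((if true then 9 else 9) + (((7 - 2) - (5 - 7)) + (if (if true then true else true) then (6 * 7) else (7 - 7)))) else ((\r.r) ((if ((\s.false) 8) then (\t.5) else (let a = true in (\b.7))) (if true then ((\c.(\d.true)) 8) else (\e.false)))))
step 4: [if@0.0.1.0] (if ((true || (let u = true in u)) && (((let v = true in (\w.w)) (let p = 5 in p)) == ((\q.2) false))) then ((if true then 9 else 9) + (((7 - 2) - (5 - 7)) + (if (if true then true else true) then (6 * 7) else (7 - 7)))) else ((\r.r) ((if ((\s.false) 8) then (\t.5) else (let a = true in (\b.7))) (if true then ((\c.(\d.true)) 8) else (\e.false)))))
step 5: [let@0.0.1] (if ((true || true) && (((let v = true in (\w.w)) (let p = 5 in p)) == ((\q.2) false))) then ((if true then 9 else 9) + (((7 - 2) - (5 - 7)) + (if (if true then true else true) then (6 * 7) else (7 - 7)))) else ((\r.r) ((if ((\s.false) 8) then (\t.5) else (let a = true in (\b.7))) (if true then ((\c.(\d.true)) 8) else (\e.false)))))
step 6: [delta@0.0] (if (true && (((let v = true in (\w.w)) (let p = 5 in p)) == ((\q.2) false))) then ((if true then 9 else 9) + (((7 - 2) - (5 - 7)) + (if (if true then true else true) then (6 * 7) else (7 - 7)))) else ((\r.r) ((if ((\s.false) 8) then (\t.5) else (let a = true in (\b.7))) (if true then ((\c.(\d.true)) 8) else (\e.false)))))
step 7: [let@0.1.0.0] (if (true && (((\w.w) (let p = 5 in p)) == ((\q.2) false))) then ((if true then 9 else 9) + (((7 - 2) - (5 - 7)) + (if (if true then true else true) then (6 * 7) else (7 - 7)))) else ((\r.r) ((if ((\s.false) 8) then (\t.5) else (let a = true in (\b.7))) (if true then ((\c.(\d.true)) 8) else (\e.false)))))
step 8: [let@0.1.0.1] (if (true && (((\w.w) 5) == ((\q.2) false))) then ((if true then 9 else 9) + (((7 - 2) - (5 - 7)) + (if (if true then true else true) then (6 * 7) else (7 - 7)))) else ((\r.r) ((if ((\s.false) 8) then (\t.5) else (let a = true in (\b.7))) (if true then ((\c.(\d.true)) 8) else (\e.false)))))
step 9: [beta@0.1.0] (if (true && (5 == ((\q.2) false))) then ((if true then 9 else 9) + (((7 - 2) - (5 - 7)) + (if (if true then true else true) then (6 * 7) else (7 - 7)))) else ((\r.r) ((if ((\s.false) 8) then (\t.5) else (let a = true in (\b.7))) (if true then ((\c.(\d.true)) 8) else (\e.false)))))
step 10: [beta@0.1.1] (if (true && (5 == 2)) then ((if true then 9 else 9) + (((7 - 2) - (5 - 7)) + (if (if true then true else true) then (6 * 7) else (7 - 7)))) else ((\r.r) ((if ((\s.false) 8) then (\t.5) else (let a = true in (\b.7))) (if true then ((\c.(\d.true)) 8) else (\e.false)))))
step 11: [delta@0.1] (if (true && false) then ((if true then 9 else 9) + (((7 - 2) - (5 - 7)) + (if (if true then true else true) then (6 * 7) else (7 - 7)))) else ((\r.r) ((if ((\s.false) 8) then (\t.5) else (let a = true in (\b.7))) (if true then ((\c.(\d.true)) 8) else (\e.false)))))
step 12: [delta@0] (if false then ((if true then 9 else 9) + (((7 - 2) - (5 - 7)) + (if (if true then true else true) then (6 * 7) else (7 - 7)))) else ((\r.r) ((if ((\s.false) 8) then (\t.5) else (let a = true in (\b.7))) (if true then ((\c.(\d.true)) 8) else (\e.false)))))
step 13: [if@root] ((\r.r) ((if ((\s.false) 8) then (\t.5) else (let a = true in (\b.7))) (if true then ((\c.(\d.true)) 8) else (\e.false))))
step 14: [beta@1.0.0] ((\r.r) ((if false then (\t.5) else (let a = true in (\b.7))) (if true then ((\c.(\d.true)) 8) else (\e.false))))
step 15: [if@1.0] ((\r.r) ((let a = true in (\b.7)) (if true then ((\c.(\d.true)) 8) else (\e.false))))
step 16: [let@1.0] ((\r.r) ((\b.7) (if true then ((\c.(\d.true)) 8) else (\e.false))))
step 17: [if@1.1] ((\r.r) ((\b.7) ((\c.(\d.true)) 8)))
step 18: [beta@1.1] ((\r.r) ((\b.7) (\d.true)))
step 19: [beta@1] ((\r.r) 7)
step 20: [beta@root] 7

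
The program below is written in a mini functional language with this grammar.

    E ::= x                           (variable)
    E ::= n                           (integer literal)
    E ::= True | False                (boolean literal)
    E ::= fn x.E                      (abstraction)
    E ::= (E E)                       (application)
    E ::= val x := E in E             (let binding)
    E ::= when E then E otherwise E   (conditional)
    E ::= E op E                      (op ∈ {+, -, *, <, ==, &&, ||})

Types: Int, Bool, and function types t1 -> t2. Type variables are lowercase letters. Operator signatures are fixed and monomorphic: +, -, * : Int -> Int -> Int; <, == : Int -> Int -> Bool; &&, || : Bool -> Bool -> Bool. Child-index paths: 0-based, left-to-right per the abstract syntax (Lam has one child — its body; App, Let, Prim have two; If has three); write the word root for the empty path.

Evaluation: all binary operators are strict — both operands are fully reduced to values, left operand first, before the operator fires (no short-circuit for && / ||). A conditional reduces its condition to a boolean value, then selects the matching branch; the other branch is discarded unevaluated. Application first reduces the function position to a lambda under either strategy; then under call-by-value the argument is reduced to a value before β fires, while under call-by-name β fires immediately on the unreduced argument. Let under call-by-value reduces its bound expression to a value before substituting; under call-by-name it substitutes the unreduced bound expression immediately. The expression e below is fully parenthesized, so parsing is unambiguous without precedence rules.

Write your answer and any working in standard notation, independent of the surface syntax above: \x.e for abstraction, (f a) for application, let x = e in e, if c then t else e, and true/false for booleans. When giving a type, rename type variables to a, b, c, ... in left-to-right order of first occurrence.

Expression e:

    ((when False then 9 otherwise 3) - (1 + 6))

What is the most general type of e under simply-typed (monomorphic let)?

Working:
  unify Bool ~ Bool
  unify Int ~ Int
  unify Int ~ Int
  unify Int ~ Int
  unify Int ~ Int
  unify Int ~ Int

Answer: Int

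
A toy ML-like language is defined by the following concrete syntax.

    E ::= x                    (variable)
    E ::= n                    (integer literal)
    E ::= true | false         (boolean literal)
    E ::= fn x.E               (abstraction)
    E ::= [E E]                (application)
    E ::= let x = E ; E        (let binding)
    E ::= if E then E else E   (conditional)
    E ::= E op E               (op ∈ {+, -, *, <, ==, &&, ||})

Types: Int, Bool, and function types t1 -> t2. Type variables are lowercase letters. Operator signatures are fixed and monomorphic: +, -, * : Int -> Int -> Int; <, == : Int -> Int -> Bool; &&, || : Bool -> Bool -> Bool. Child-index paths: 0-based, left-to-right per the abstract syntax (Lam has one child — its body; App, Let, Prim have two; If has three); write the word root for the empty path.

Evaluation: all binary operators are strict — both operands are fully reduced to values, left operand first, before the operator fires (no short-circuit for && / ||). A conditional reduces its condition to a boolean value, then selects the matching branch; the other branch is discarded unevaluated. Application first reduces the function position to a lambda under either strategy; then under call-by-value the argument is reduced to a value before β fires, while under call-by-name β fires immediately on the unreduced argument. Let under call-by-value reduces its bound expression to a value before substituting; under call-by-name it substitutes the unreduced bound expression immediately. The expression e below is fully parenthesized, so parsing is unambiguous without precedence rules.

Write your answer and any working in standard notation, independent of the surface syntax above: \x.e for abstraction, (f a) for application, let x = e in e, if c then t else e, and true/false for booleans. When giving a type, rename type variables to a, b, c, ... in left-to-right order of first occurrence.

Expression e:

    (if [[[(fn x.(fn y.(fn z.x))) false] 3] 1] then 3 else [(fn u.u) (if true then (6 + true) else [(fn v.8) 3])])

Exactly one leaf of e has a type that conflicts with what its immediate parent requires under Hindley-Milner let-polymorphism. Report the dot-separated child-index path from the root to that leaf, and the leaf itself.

Answer: 2.1.1.1 : true

Trace:
x : a
\z._ : c -> a
\y._ : b -> c -> a
\x._ : a -> b -> c -> a
  unify a -> b -> c -> a ~ Bool -> d
  unify a ~ Bool
  unify b -> c -> Bool ~ d
_ _ : b -> c -> Bool
  unify b -> c -> Bool ~ Int -> e
  unify b ~ Int
  unify c -> Bool ~ e
_ _ : c -> Bool
  unify c -> Bool ~ Int -> f
  unify c ~ Int
  unify Bool ~ f
_ _ : Bool
  unify Bool ~ Bool
u : g
\u._ : g -> g
  unify Bool ~ Bool
  unify Int ~ Int
  unify Bool ~ Int
  FAIL: mismatch Bool ~ Int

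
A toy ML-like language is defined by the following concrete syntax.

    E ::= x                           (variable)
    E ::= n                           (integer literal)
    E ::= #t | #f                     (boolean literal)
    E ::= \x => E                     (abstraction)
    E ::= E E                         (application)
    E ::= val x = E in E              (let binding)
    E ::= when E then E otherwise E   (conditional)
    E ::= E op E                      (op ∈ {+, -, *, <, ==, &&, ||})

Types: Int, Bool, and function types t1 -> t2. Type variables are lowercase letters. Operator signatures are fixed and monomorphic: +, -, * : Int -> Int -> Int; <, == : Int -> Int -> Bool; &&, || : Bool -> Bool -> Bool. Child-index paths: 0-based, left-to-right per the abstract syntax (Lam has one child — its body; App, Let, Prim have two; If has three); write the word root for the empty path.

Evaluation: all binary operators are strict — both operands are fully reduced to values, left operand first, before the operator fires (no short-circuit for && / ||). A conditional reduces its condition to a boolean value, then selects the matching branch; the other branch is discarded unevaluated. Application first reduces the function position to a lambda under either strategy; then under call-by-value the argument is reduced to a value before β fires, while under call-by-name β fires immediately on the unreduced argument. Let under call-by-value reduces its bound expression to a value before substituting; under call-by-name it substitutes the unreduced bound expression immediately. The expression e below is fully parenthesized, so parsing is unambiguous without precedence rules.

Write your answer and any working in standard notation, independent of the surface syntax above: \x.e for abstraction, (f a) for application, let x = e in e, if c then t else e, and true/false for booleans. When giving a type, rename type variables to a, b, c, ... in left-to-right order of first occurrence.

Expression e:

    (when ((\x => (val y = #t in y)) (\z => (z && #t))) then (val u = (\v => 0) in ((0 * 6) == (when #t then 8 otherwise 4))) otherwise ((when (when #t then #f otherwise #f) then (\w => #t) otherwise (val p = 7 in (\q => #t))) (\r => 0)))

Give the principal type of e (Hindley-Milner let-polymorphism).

Working:
let y : Bool
y : Bool
\x._ : a -> Bool
z : b
  unify b ~ Bool
  unify Bool ~ Bool
\z._ : Bool -> Bool
  unify a -> Bool ~ (Bool -> Bool) -> c
  unify a ~ Bool -> Bool
  unify Bool ~ c
_ _ : Bool
  unify Bool ~ Bool
\v._ : d -> Int
let u : forall. d -> Int
  unify Int ~ Int
  unify Int ~ Int
  unify Int ~ Int
  unify Bool ~ Bool
  unify Int ~ Int
  unify Int ~ Int
  unify Bool ~ Bool
  unify Bool ~ Bool
  unify Bool ~ Bool
\w._ : e -> Bool
let p : Int
\q._ : f -> Bool
  unify e -> Bool ~ f -> Bool
  unify e ~ f
  unify Bool ~ Bool
\r._ : g -> Int
  unify f -> Bool ~ (g -> Int) -> h
  unify f ~ g -> Int
  unify Bool ~ h
_ _ : Bool
  unify Bool ~ Bool

Answer: Bool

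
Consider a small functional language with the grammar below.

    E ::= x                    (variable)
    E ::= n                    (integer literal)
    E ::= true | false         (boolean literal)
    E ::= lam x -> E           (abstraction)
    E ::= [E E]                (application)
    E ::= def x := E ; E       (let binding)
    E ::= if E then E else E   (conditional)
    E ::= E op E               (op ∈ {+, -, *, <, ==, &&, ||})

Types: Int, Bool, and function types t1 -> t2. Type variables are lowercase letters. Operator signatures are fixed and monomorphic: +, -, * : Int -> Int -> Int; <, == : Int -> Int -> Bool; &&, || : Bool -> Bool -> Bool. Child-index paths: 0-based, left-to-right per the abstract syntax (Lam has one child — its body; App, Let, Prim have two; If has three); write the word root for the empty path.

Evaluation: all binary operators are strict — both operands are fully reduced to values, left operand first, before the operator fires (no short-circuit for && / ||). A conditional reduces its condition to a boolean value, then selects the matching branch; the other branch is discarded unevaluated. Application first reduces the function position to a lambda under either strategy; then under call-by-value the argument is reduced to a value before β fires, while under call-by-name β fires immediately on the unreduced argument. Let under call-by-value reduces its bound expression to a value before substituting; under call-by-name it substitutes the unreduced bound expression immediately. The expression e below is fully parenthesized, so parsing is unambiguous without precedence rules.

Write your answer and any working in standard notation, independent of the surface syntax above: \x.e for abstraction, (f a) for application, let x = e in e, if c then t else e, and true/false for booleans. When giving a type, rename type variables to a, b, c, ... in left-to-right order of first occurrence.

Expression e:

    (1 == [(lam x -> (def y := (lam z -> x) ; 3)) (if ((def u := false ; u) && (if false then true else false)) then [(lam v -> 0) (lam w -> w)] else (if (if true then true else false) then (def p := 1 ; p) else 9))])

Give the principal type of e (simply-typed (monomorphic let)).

Derivation:
  unify Int ~ Int
x : a
\z._ : b -> a
let y : b -> a
\x._ : a -> Int
let u : Bool
u : Bool
  unify Bool ~ Bool
  unify Bool ~ Bool
  unify Bool ~ Bool
  unify Bool ~ Bool
  unify Bool ~ Bool
\v._ : c -> Int
w : d
\w._ : d -> d
  unify c -> Int ~ (d -> d) -> e
  unify c ~ d -> d
  unify Int ~ e
_ _ : Int
  unify Bool ~ Bool
  unify Bool ~ Bool
  unify Bool ~ Bool
let p : Int
p : Int
  unify Int ~ Int
  unify Int ~ Int
  unify a -> Int ~ Int -> f
  unify a ~ Int
  unify Int ~ f
_ _ : Int
  unify Int ~ Int

Answer: Bool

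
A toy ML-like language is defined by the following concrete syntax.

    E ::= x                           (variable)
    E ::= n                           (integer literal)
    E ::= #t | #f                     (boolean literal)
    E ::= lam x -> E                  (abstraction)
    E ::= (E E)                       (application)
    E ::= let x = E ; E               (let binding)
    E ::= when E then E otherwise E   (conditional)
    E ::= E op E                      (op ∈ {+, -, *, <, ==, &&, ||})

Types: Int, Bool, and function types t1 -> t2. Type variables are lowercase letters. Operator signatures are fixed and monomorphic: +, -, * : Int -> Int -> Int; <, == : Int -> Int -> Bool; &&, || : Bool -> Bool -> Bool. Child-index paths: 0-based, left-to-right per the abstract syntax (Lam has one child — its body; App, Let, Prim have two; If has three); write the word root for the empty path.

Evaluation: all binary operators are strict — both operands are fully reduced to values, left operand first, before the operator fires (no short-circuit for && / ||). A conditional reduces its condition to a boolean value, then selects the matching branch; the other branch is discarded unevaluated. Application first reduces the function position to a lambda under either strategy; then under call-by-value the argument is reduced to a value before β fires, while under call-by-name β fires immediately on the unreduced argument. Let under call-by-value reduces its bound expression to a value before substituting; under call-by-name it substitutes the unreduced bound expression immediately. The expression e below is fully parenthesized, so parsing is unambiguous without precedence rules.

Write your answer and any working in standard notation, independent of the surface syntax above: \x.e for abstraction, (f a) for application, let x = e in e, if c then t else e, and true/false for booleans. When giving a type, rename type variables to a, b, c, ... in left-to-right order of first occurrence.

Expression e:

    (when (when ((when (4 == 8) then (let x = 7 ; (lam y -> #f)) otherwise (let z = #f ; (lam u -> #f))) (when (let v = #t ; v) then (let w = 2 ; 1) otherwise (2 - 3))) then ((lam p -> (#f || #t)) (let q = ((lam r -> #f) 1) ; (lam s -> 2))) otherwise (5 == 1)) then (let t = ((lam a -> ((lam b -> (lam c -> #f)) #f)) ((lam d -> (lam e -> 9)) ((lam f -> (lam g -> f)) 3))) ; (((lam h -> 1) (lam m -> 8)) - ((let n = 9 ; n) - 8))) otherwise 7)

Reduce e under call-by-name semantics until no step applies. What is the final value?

Answer: 7

Trace:
step 0: (if (if ((if (4 == 8) then (let x = 7 in (\y.false)) else (let z = false in (\u.false))) (if (let v = true in v) then (let w = 2 in 1) else (2 - 3))) then ((\p.(false || true)) (let q = ((\r.false) 1) in (\s.2))) else (5 == 1)) then (let t = ((\a.((\b.(\c.false)) false)) ((\d.(\e.9)) ((\f.(\g.f)) 3))) in (((\h.1) (\m.8)) - ((let n = 9 in n) - 8))) else 7)
step 1: [delta@0.0.0.0] (if (if ((if false then (let x = 7 in (\y.false)) else (let z = false in (\u.false))) (if (let v = true in v) then (let w = 2 in 1) else (2 - 3))) then ((\p.(false || true)) (let q = ((\r.false) 1) in (\s.2))) else (5 == 1)) then (let t = ((\a.((\b.(\c.false)) false)) ((\d.(\e.9)) ((\f.(\g.f)) 3))) in (((\h.1) (\m.8)) - ((let n = 9 in n) - 8))) else 7)
step 2: [if@0.0.0] (if (if ((let z = false in (\u.false)) (if (let v = true in v) then (let w = 2 in 1) else (2 - 3))) then ((\p.(false || true)) (let q = ((\r.false) 1) in (\s.2))) else (5 == 1)) then (let t = ((\a.((\b.(\c.false)) false)) ((\d.(\e.9)) ((\f.(\g.f)) 3))) in (((\h.1) (\m.8)) - ((let n = 9 in n) - 8))) else 7)
step 3: [let@0.0.0] (if (if ((\u.false) (if (let v = true in v) then (let w = 2 in 1) else (2 - 3))) then ((\p.(false || true)) (let q = ((\r.false) 1) in (\s.2))) else (5 == 1)) then (let t = ((\a.((\b.(\c.false)) false)) ((\d.(\e.9)) ((\f.(\g.f)) 3))) in (((\h.1) (\m.8)) - ((let n = 9 in n) - 8))) else 7)
step 4: [beta@0.0] (if (if false then ((\p.(false || true)) (let q = ((\r.false) 1) in (\s.2))) else (5 == 1)) then (let t = ((\a.((\b.(\c.false)) false)) ((\d.(\e.9)) ((\f.(\g.f)) 3))) in (((\h.1) (\m.8)) - ((let n = 9 in n) - 8))) else 7)
step 5: [if@0] (if (5 == 1) then (let t = ((\a.((\b.(\c.false)) false)) ((\d.(\e.9)) ((\f.(\g.f)) 3))) in (((\h.1) (\m.8)) - ((let n = 9 in n) - 8))) else 7)
step 6: [delta@0] (if false then (let t = ((\a.((\b.(\c.false)) false)) ((\d.(\e.9)) ((\f.(\g.f)) 3))) in (((\h.1) (\m.8)) - ((let n = 9 in n) - 8))) else 7)
step 7: [if@root] 7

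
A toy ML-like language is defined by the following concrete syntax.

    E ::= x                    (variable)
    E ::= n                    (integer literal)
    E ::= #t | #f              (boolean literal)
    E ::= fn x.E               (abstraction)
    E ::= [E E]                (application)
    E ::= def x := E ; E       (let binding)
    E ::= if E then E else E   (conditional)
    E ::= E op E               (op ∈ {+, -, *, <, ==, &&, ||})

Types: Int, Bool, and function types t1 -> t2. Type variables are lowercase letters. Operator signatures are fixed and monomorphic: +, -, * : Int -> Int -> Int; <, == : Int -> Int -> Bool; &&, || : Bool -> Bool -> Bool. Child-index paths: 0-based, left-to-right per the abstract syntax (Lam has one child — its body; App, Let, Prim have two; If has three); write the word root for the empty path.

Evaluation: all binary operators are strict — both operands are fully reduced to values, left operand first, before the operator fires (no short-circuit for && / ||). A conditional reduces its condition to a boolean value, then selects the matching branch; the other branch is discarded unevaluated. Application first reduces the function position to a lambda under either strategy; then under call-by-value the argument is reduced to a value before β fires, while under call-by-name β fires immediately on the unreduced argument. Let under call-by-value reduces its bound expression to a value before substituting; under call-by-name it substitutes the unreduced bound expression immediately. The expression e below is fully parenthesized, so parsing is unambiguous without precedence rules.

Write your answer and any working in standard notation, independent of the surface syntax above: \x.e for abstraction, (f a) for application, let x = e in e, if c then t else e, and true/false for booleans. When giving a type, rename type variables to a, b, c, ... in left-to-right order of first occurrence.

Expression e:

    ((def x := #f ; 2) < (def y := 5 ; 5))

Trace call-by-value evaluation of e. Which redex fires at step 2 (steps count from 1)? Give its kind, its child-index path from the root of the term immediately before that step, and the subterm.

Answer: let at 1 : (let y = 5 in 5)

Working:
step 0: ((let x = false in 2) < (let y = 5 in 5))
step 1: [let@0] (2 < (let y = 5 in 5))
step 2: [let@1] (2 < 5)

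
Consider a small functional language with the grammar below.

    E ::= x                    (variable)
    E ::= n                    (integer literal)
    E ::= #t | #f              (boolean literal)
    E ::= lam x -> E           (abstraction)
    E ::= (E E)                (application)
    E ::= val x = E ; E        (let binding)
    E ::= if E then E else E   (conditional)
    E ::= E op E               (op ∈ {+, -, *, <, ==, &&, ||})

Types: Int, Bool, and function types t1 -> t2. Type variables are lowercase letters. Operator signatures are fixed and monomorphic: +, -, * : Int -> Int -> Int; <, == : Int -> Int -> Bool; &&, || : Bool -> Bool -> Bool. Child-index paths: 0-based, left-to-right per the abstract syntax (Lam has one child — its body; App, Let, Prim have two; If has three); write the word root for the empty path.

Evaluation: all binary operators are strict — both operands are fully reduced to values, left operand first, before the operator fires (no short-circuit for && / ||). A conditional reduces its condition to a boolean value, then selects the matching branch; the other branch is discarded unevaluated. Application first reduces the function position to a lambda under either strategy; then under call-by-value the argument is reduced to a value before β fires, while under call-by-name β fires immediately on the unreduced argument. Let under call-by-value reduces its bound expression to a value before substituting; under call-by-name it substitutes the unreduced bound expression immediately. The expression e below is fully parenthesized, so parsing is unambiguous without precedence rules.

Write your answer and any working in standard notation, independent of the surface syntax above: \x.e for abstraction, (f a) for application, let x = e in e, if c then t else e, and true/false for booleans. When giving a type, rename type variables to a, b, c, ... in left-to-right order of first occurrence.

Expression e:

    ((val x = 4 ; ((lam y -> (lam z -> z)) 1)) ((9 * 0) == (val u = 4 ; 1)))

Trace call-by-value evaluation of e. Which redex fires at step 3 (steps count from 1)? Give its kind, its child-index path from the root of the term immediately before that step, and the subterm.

Answer: delta at 1.0 : (9 * 0)

Working:
step 0: ((let x = 4 in ((\y.(\z.z)) 1)) ((9 * 0) == (let u = 4 in 1)))
step 1: [let@0] (((\y.(\z.z)) 1) ((9 * 0) == (let u = 4 in 1)))
step 2: [beta@0] ((\z.z) ((9 * 0) == (let u = 4 in 1)))
step 3: [delta@1.0] ((\z.z) (0 == (let u = 4 in 1)))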